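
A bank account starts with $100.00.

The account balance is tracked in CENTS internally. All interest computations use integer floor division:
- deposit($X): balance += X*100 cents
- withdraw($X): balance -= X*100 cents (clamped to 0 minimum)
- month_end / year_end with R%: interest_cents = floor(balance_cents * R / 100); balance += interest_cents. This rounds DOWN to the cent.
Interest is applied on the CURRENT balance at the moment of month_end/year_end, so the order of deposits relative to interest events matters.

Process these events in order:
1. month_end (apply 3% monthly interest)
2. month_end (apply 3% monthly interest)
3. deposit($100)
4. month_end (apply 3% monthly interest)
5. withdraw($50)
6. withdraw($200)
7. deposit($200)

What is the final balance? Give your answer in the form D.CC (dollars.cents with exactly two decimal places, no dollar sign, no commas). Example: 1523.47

After 1 (month_end (apply 3% monthly interest)): balance=$103.00 total_interest=$3.00
After 2 (month_end (apply 3% monthly interest)): balance=$106.09 total_interest=$6.09
After 3 (deposit($100)): balance=$206.09 total_interest=$6.09
After 4 (month_end (apply 3% monthly interest)): balance=$212.27 total_interest=$12.27
After 5 (withdraw($50)): balance=$162.27 total_interest=$12.27
After 6 (withdraw($200)): balance=$0.00 total_interest=$12.27
After 7 (deposit($200)): balance=$200.00 total_interest=$12.27

Answer: 200.00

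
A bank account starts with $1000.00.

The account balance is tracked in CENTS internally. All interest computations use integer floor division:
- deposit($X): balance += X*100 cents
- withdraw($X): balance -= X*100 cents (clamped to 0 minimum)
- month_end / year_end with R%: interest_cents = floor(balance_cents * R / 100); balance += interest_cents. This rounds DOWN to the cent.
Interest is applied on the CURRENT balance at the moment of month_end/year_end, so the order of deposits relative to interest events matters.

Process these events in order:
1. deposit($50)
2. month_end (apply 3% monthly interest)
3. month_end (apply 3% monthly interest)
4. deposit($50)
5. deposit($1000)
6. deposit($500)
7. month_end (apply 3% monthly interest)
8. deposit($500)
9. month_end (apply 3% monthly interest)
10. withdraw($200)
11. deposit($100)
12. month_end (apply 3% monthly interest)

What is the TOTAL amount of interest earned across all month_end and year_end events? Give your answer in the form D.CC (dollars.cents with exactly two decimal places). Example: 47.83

Answer: 338.39

Derivation:
After 1 (deposit($50)): balance=$1050.00 total_interest=$0.00
After 2 (month_end (apply 3% monthly interest)): balance=$1081.50 total_interest=$31.50
After 3 (month_end (apply 3% monthly interest)): balance=$1113.94 total_interest=$63.94
After 4 (deposit($50)): balance=$1163.94 total_interest=$63.94
After 5 (deposit($1000)): balance=$2163.94 total_interest=$63.94
After 6 (deposit($500)): balance=$2663.94 total_interest=$63.94
After 7 (month_end (apply 3% monthly interest)): balance=$2743.85 total_interest=$143.85
After 8 (deposit($500)): balance=$3243.85 total_interest=$143.85
After 9 (month_end (apply 3% monthly interest)): balance=$3341.16 total_interest=$241.16
After 10 (withdraw($200)): balance=$3141.16 total_interest=$241.16
After 11 (deposit($100)): balance=$3241.16 total_interest=$241.16
After 12 (month_end (apply 3% monthly interest)): balance=$3338.39 total_interest=$338.39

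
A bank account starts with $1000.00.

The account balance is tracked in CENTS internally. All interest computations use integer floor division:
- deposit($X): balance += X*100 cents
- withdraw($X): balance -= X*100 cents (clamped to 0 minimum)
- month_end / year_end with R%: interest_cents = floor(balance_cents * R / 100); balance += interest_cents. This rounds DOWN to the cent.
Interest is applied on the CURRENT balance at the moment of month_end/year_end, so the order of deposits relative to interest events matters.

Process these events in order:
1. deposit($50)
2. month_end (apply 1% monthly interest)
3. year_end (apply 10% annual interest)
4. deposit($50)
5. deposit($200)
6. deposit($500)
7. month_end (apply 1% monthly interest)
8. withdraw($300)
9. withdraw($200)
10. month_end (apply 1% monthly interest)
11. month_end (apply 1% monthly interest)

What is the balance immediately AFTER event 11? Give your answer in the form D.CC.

Answer: 1464.56

Derivation:
After 1 (deposit($50)): balance=$1050.00 total_interest=$0.00
After 2 (month_end (apply 1% monthly interest)): balance=$1060.50 total_interest=$10.50
After 3 (year_end (apply 10% annual interest)): balance=$1166.55 total_interest=$116.55
After 4 (deposit($50)): balance=$1216.55 total_interest=$116.55
After 5 (deposit($200)): balance=$1416.55 total_interest=$116.55
After 6 (deposit($500)): balance=$1916.55 total_interest=$116.55
After 7 (month_end (apply 1% monthly interest)): balance=$1935.71 total_interest=$135.71
After 8 (withdraw($300)): balance=$1635.71 total_interest=$135.71
After 9 (withdraw($200)): balance=$1435.71 total_interest=$135.71
After 10 (month_end (apply 1% monthly interest)): balance=$1450.06 total_interest=$150.06
After 11 (month_end (apply 1% monthly interest)): balance=$1464.56 total_interest=$164.56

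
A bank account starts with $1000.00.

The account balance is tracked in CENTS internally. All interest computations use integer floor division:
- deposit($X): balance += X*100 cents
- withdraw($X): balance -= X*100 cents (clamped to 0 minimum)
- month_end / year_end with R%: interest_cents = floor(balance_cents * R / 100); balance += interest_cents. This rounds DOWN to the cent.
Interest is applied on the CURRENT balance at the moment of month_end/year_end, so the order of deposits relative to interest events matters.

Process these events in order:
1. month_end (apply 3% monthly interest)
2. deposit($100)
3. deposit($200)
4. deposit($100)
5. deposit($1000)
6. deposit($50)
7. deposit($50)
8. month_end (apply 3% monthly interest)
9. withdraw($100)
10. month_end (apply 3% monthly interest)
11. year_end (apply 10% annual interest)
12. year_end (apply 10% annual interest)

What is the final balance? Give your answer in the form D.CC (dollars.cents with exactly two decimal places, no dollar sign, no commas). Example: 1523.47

After 1 (month_end (apply 3% monthly interest)): balance=$1030.00 total_interest=$30.00
After 2 (deposit($100)): balance=$1130.00 total_interest=$30.00
After 3 (deposit($200)): balance=$1330.00 total_interest=$30.00
After 4 (deposit($100)): balance=$1430.00 total_interest=$30.00
After 5 (deposit($1000)): balance=$2430.00 total_interest=$30.00
After 6 (deposit($50)): balance=$2480.00 total_interest=$30.00
After 7 (deposit($50)): balance=$2530.00 total_interest=$30.00
After 8 (month_end (apply 3% monthly interest)): balance=$2605.90 total_interest=$105.90
After 9 (withdraw($100)): balance=$2505.90 total_interest=$105.90
After 10 (month_end (apply 3% monthly interest)): balance=$2581.07 total_interest=$181.07
After 11 (year_end (apply 10% annual interest)): balance=$2839.17 total_interest=$439.17
After 12 (year_end (apply 10% annual interest)): balance=$3123.08 total_interest=$723.08

Answer: 3123.08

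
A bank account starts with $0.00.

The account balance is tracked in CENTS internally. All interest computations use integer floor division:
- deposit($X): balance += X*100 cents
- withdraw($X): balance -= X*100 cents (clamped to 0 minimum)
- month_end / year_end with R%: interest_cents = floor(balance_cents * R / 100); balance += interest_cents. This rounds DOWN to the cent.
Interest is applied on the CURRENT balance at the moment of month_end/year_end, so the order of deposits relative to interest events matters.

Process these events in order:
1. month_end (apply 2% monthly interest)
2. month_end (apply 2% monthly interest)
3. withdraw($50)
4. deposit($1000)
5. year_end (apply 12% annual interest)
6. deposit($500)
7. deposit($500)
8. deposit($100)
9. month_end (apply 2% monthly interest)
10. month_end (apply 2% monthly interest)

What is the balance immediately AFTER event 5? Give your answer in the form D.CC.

Answer: 1120.00

Derivation:
After 1 (month_end (apply 2% monthly interest)): balance=$0.00 total_interest=$0.00
After 2 (month_end (apply 2% monthly interest)): balance=$0.00 total_interest=$0.00
After 3 (withdraw($50)): balance=$0.00 total_interest=$0.00
After 4 (deposit($1000)): balance=$1000.00 total_interest=$0.00
After 5 (year_end (apply 12% annual interest)): balance=$1120.00 total_interest=$120.00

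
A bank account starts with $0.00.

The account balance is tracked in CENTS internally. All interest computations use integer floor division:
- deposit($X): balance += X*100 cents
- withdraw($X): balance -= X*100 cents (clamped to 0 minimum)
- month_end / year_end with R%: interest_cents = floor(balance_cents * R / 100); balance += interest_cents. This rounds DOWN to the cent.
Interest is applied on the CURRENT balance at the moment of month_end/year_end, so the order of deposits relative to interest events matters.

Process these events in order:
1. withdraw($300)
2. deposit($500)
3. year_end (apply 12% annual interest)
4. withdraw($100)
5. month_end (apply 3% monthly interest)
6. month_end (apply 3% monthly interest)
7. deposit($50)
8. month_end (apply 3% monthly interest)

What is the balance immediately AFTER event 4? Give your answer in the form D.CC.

Answer: 460.00

Derivation:
After 1 (withdraw($300)): balance=$0.00 total_interest=$0.00
After 2 (deposit($500)): balance=$500.00 total_interest=$0.00
After 3 (year_end (apply 12% annual interest)): balance=$560.00 total_interest=$60.00
After 4 (withdraw($100)): balance=$460.00 total_interest=$60.00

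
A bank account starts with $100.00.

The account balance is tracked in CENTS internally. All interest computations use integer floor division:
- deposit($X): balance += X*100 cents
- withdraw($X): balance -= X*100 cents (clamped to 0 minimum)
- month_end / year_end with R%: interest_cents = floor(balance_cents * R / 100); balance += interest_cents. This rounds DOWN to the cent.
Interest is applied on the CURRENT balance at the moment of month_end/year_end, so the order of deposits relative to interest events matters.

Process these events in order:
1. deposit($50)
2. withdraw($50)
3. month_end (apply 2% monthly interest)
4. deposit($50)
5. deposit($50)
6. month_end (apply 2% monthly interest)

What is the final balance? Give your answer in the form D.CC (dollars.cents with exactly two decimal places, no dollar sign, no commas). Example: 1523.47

Answer: 206.04

Derivation:
After 1 (deposit($50)): balance=$150.00 total_interest=$0.00
After 2 (withdraw($50)): balance=$100.00 total_interest=$0.00
After 3 (month_end (apply 2% monthly interest)): balance=$102.00 total_interest=$2.00
After 4 (deposit($50)): balance=$152.00 total_interest=$2.00
After 5 (deposit($50)): balance=$202.00 total_interest=$2.00
After 6 (month_end (apply 2% monthly interest)): balance=$206.04 total_interest=$6.04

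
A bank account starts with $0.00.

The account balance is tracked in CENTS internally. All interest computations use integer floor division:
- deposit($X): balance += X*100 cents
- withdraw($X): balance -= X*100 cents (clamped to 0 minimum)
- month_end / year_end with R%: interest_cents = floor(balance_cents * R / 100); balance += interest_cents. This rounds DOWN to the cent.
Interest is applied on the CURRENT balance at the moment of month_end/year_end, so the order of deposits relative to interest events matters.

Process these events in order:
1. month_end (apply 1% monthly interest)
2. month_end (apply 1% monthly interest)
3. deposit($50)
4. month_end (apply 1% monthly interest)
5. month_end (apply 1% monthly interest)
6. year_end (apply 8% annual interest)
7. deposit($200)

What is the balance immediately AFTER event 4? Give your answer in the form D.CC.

Answer: 50.50

Derivation:
After 1 (month_end (apply 1% monthly interest)): balance=$0.00 total_interest=$0.00
After 2 (month_end (apply 1% monthly interest)): balance=$0.00 total_interest=$0.00
After 3 (deposit($50)): balance=$50.00 total_interest=$0.00
After 4 (month_end (apply 1% monthly interest)): balance=$50.50 total_interest=$0.50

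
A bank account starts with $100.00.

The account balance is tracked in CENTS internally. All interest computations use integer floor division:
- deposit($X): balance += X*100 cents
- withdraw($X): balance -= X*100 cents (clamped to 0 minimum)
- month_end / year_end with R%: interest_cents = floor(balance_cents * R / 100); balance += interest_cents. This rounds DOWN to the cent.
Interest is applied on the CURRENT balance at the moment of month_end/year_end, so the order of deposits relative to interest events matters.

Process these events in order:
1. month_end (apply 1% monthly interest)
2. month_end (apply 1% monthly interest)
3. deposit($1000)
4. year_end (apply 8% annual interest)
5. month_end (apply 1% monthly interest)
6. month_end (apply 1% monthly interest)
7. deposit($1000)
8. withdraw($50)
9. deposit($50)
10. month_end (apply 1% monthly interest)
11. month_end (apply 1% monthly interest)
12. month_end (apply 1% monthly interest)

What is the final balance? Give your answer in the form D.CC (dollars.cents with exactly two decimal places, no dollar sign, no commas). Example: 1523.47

After 1 (month_end (apply 1% monthly interest)): balance=$101.00 total_interest=$1.00
After 2 (month_end (apply 1% monthly interest)): balance=$102.01 total_interest=$2.01
After 3 (deposit($1000)): balance=$1102.01 total_interest=$2.01
After 4 (year_end (apply 8% annual interest)): balance=$1190.17 total_interest=$90.17
After 5 (month_end (apply 1% monthly interest)): balance=$1202.07 total_interest=$102.07
After 6 (month_end (apply 1% monthly interest)): balance=$1214.09 total_interest=$114.09
After 7 (deposit($1000)): balance=$2214.09 total_interest=$114.09
After 8 (withdraw($50)): balance=$2164.09 total_interest=$114.09
After 9 (deposit($50)): balance=$2214.09 total_interest=$114.09
After 10 (month_end (apply 1% monthly interest)): balance=$2236.23 total_interest=$136.23
After 11 (month_end (apply 1% monthly interest)): balance=$2258.59 total_interest=$158.59
After 12 (month_end (apply 1% monthly interest)): balance=$2281.17 total_interest=$181.17

Answer: 2281.17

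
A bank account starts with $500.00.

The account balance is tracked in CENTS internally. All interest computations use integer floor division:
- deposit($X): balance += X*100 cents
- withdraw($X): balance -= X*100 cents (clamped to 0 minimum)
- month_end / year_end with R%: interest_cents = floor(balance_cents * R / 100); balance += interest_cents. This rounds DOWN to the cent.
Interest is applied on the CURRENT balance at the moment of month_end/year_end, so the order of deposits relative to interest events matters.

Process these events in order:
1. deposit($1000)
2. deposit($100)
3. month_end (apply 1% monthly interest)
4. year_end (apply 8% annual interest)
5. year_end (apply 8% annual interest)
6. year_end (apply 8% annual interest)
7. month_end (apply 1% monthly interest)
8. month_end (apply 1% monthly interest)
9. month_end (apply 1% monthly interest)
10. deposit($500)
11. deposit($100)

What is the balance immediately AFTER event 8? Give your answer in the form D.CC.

After 1 (deposit($1000)): balance=$1500.00 total_interest=$0.00
After 2 (deposit($100)): balance=$1600.00 total_interest=$0.00
After 3 (month_end (apply 1% monthly interest)): balance=$1616.00 total_interest=$16.00
After 4 (year_end (apply 8% annual interest)): balance=$1745.28 total_interest=$145.28
After 5 (year_end (apply 8% annual interest)): balance=$1884.90 total_interest=$284.90
After 6 (year_end (apply 8% annual interest)): balance=$2035.69 total_interest=$435.69
After 7 (month_end (apply 1% monthly interest)): balance=$2056.04 total_interest=$456.04
After 8 (month_end (apply 1% monthly interest)): balance=$2076.60 total_interest=$476.60

Answer: 2076.60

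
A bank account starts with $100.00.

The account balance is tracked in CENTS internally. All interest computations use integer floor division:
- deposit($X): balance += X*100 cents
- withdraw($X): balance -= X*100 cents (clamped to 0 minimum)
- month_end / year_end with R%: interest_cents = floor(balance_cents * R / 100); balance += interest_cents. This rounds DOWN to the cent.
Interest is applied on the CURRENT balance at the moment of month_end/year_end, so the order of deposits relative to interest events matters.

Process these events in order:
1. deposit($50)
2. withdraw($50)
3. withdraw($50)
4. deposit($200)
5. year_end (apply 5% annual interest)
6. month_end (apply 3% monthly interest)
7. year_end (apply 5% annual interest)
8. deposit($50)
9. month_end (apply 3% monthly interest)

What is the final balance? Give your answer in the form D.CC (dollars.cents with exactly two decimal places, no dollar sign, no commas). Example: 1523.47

After 1 (deposit($50)): balance=$150.00 total_interest=$0.00
After 2 (withdraw($50)): balance=$100.00 total_interest=$0.00
After 3 (withdraw($50)): balance=$50.00 total_interest=$0.00
After 4 (deposit($200)): balance=$250.00 total_interest=$0.00
After 5 (year_end (apply 5% annual interest)): balance=$262.50 total_interest=$12.50
After 6 (month_end (apply 3% monthly interest)): balance=$270.37 total_interest=$20.37
After 7 (year_end (apply 5% annual interest)): balance=$283.88 total_interest=$33.88
After 8 (deposit($50)): balance=$333.88 total_interest=$33.88
After 9 (month_end (apply 3% monthly interest)): balance=$343.89 total_interest=$43.89

Answer: 343.89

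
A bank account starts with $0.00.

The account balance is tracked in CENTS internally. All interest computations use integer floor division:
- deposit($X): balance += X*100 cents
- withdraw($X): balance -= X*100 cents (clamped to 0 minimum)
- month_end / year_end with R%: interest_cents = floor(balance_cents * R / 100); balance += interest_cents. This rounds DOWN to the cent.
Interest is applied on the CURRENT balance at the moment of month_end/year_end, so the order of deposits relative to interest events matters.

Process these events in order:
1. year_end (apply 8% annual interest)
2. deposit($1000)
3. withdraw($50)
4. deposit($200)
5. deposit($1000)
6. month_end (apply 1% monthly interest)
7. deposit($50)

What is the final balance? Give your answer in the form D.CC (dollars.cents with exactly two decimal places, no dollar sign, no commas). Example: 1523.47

After 1 (year_end (apply 8% annual interest)): balance=$0.00 total_interest=$0.00
After 2 (deposit($1000)): balance=$1000.00 total_interest=$0.00
After 3 (withdraw($50)): balance=$950.00 total_interest=$0.00
After 4 (deposit($200)): balance=$1150.00 total_interest=$0.00
After 5 (deposit($1000)): balance=$2150.00 total_interest=$0.00
After 6 (month_end (apply 1% monthly interest)): balance=$2171.50 total_interest=$21.50
After 7 (deposit($50)): balance=$2221.50 total_interest=$21.50

Answer: 2221.50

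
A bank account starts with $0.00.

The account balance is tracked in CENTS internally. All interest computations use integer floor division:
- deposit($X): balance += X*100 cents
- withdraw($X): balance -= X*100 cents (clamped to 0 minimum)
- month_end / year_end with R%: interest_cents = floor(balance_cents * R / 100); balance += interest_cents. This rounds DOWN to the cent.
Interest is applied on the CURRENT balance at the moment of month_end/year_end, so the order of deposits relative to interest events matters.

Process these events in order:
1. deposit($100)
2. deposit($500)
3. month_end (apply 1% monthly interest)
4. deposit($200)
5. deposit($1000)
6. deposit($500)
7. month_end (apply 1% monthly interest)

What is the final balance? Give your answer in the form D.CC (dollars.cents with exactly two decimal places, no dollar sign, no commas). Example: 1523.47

Answer: 2329.06

Derivation:
After 1 (deposit($100)): balance=$100.00 total_interest=$0.00
After 2 (deposit($500)): balance=$600.00 total_interest=$0.00
After 3 (month_end (apply 1% monthly interest)): balance=$606.00 total_interest=$6.00
After 4 (deposit($200)): balance=$806.00 total_interest=$6.00
After 5 (deposit($1000)): balance=$1806.00 total_interest=$6.00
After 6 (deposit($500)): balance=$2306.00 total_interest=$6.00
After 7 (month_end (apply 1% monthly interest)): balance=$2329.06 total_interest=$29.06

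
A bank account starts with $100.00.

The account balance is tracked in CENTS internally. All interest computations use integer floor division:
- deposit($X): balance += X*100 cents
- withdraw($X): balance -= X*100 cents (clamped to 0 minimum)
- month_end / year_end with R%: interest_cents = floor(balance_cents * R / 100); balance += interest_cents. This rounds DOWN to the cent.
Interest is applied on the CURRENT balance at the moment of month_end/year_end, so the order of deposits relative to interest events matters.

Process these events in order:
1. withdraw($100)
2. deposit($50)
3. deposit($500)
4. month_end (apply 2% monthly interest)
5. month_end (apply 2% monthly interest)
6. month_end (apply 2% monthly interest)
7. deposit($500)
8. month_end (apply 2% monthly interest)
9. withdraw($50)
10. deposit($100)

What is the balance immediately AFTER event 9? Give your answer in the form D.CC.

Answer: 1055.33

Derivation:
After 1 (withdraw($100)): balance=$0.00 total_interest=$0.00
After 2 (deposit($50)): balance=$50.00 total_interest=$0.00
After 3 (deposit($500)): balance=$550.00 total_interest=$0.00
After 4 (month_end (apply 2% monthly interest)): balance=$561.00 total_interest=$11.00
After 5 (month_end (apply 2% monthly interest)): balance=$572.22 total_interest=$22.22
After 6 (month_end (apply 2% monthly interest)): balance=$583.66 total_interest=$33.66
After 7 (deposit($500)): balance=$1083.66 total_interest=$33.66
After 8 (month_end (apply 2% monthly interest)): balance=$1105.33 total_interest=$55.33
After 9 (withdraw($50)): balance=$1055.33 total_interest=$55.33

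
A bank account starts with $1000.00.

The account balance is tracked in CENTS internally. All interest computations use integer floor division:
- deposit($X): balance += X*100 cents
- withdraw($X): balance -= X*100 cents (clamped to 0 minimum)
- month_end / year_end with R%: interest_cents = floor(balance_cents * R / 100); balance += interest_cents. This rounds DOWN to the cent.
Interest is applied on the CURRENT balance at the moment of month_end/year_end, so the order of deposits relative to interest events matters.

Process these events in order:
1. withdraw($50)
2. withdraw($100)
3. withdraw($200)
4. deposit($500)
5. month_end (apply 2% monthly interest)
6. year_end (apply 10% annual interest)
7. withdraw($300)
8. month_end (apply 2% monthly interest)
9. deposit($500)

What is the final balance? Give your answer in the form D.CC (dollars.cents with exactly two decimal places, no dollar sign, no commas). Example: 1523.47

Answer: 1510.10

Derivation:
After 1 (withdraw($50)): balance=$950.00 total_interest=$0.00
After 2 (withdraw($100)): balance=$850.00 total_interest=$0.00
After 3 (withdraw($200)): balance=$650.00 total_interest=$0.00
After 4 (deposit($500)): balance=$1150.00 total_interest=$0.00
After 5 (month_end (apply 2% monthly interest)): balance=$1173.00 total_interest=$23.00
After 6 (year_end (apply 10% annual interest)): balance=$1290.30 total_interest=$140.30
After 7 (withdraw($300)): balance=$990.30 total_interest=$140.30
After 8 (month_end (apply 2% monthly interest)): balance=$1010.10 total_interest=$160.10
After 9 (deposit($500)): balance=$1510.10 total_interest=$160.10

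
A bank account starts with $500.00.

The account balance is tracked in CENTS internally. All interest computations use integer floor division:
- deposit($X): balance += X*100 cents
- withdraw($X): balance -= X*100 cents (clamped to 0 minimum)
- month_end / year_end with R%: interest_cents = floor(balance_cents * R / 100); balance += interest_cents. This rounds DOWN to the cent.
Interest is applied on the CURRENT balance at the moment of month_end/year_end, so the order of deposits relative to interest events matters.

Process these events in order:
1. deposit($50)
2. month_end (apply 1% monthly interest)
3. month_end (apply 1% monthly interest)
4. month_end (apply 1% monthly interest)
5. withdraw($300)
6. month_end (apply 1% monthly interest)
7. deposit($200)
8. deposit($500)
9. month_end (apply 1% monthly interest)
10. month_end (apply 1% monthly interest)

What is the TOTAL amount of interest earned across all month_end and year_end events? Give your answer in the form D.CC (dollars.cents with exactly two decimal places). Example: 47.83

Answer: 38.80

Derivation:
After 1 (deposit($50)): balance=$550.00 total_interest=$0.00
After 2 (month_end (apply 1% monthly interest)): balance=$555.50 total_interest=$5.50
After 3 (month_end (apply 1% monthly interest)): balance=$561.05 total_interest=$11.05
After 4 (month_end (apply 1% monthly interest)): balance=$566.66 total_interest=$16.66
After 5 (withdraw($300)): balance=$266.66 total_interest=$16.66
After 6 (month_end (apply 1% monthly interest)): balance=$269.32 total_interest=$19.32
After 7 (deposit($200)): balance=$469.32 total_interest=$19.32
After 8 (deposit($500)): balance=$969.32 total_interest=$19.32
After 9 (month_end (apply 1% monthly interest)): balance=$979.01 total_interest=$29.01
After 10 (month_end (apply 1% monthly interest)): balance=$988.80 total_interest=$38.80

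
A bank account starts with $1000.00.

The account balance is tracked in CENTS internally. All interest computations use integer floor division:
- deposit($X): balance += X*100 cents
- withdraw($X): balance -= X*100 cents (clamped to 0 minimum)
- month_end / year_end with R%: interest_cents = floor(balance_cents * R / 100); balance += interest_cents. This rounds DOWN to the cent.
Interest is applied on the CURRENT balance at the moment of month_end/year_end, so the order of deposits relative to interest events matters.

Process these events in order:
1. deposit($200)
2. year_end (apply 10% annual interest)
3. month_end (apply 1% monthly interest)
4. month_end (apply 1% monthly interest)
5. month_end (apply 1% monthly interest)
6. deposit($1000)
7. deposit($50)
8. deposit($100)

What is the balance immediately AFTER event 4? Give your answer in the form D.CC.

Answer: 1346.53

Derivation:
After 1 (deposit($200)): balance=$1200.00 total_interest=$0.00
After 2 (year_end (apply 10% annual interest)): balance=$1320.00 total_interest=$120.00
After 3 (month_end (apply 1% monthly interest)): balance=$1333.20 total_interest=$133.20
After 4 (month_end (apply 1% monthly interest)): balance=$1346.53 total_interest=$146.53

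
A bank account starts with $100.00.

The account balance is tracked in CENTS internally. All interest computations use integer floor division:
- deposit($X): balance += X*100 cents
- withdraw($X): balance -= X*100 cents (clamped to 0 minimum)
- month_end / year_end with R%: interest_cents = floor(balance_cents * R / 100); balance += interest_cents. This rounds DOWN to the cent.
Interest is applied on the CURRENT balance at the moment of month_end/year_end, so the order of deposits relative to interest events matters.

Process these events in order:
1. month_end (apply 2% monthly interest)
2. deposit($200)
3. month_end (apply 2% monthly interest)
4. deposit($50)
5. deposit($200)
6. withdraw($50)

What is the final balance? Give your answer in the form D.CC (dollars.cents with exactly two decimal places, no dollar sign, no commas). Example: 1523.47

Answer: 508.04

Derivation:
After 1 (month_end (apply 2% monthly interest)): balance=$102.00 total_interest=$2.00
After 2 (deposit($200)): balance=$302.00 total_interest=$2.00
After 3 (month_end (apply 2% monthly interest)): balance=$308.04 total_interest=$8.04
After 4 (deposit($50)): balance=$358.04 total_interest=$8.04
After 5 (deposit($200)): balance=$558.04 total_interest=$8.04
After 6 (withdraw($50)): balance=$508.04 total_interest=$8.04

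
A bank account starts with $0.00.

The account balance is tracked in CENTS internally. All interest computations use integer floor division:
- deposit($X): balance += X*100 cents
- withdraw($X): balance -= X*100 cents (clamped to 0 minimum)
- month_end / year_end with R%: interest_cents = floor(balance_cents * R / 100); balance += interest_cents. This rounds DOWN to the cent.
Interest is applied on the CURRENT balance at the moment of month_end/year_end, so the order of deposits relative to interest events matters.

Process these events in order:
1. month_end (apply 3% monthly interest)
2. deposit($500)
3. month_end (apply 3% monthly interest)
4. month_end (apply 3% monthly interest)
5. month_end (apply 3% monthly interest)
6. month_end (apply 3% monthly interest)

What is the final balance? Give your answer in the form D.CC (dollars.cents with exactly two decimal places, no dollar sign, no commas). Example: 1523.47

Answer: 562.75

Derivation:
After 1 (month_end (apply 3% monthly interest)): balance=$0.00 total_interest=$0.00
After 2 (deposit($500)): balance=$500.00 total_interest=$0.00
After 3 (month_end (apply 3% monthly interest)): balance=$515.00 total_interest=$15.00
After 4 (month_end (apply 3% monthly interest)): balance=$530.45 total_interest=$30.45
After 5 (month_end (apply 3% monthly interest)): balance=$546.36 total_interest=$46.36
After 6 (month_end (apply 3% monthly interest)): balance=$562.75 total_interest=$62.75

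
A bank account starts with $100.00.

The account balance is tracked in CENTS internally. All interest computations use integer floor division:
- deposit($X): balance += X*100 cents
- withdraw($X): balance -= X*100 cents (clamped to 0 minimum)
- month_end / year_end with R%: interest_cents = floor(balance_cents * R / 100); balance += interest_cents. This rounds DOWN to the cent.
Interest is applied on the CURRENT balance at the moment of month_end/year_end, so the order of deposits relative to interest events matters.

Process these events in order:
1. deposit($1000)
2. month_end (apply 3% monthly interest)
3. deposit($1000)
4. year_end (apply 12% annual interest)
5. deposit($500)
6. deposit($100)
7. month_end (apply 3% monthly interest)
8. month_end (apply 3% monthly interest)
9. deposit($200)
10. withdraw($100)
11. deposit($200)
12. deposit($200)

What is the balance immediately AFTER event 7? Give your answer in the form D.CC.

Answer: 3078.62

Derivation:
After 1 (deposit($1000)): balance=$1100.00 total_interest=$0.00
After 2 (month_end (apply 3% monthly interest)): balance=$1133.00 total_interest=$33.00
After 3 (deposit($1000)): balance=$2133.00 total_interest=$33.00
After 4 (year_end (apply 12% annual interest)): balance=$2388.96 total_interest=$288.96
After 5 (deposit($500)): balance=$2888.96 total_interest=$288.96
After 6 (deposit($100)): balance=$2988.96 total_interest=$288.96
After 7 (month_end (apply 3% monthly interest)): balance=$3078.62 total_interest=$378.62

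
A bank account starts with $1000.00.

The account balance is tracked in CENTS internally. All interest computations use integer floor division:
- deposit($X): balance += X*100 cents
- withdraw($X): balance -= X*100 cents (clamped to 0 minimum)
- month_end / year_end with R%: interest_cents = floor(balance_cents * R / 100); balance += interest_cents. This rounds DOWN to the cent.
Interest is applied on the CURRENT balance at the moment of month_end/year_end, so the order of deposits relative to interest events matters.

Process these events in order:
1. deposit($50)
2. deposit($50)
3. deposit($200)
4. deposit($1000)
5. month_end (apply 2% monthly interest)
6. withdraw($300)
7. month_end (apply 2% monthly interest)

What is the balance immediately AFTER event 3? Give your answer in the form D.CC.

After 1 (deposit($50)): balance=$1050.00 total_interest=$0.00
After 2 (deposit($50)): balance=$1100.00 total_interest=$0.00
After 3 (deposit($200)): balance=$1300.00 total_interest=$0.00

Answer: 1300.00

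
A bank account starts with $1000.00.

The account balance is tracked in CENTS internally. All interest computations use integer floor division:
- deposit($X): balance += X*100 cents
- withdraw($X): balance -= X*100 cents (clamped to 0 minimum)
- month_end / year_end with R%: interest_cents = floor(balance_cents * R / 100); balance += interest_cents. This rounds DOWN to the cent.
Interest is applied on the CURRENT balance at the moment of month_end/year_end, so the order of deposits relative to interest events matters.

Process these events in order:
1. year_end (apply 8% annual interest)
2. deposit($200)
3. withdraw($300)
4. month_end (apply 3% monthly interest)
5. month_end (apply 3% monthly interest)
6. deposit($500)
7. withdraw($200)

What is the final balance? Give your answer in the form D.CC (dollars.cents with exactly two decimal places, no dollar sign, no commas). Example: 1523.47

Answer: 1339.68

Derivation:
After 1 (year_end (apply 8% annual interest)): balance=$1080.00 total_interest=$80.00
After 2 (deposit($200)): balance=$1280.00 total_interest=$80.00
After 3 (withdraw($300)): balance=$980.00 total_interest=$80.00
After 4 (month_end (apply 3% monthly interest)): balance=$1009.40 total_interest=$109.40
After 5 (month_end (apply 3% monthly interest)): balance=$1039.68 total_interest=$139.68
After 6 (deposit($500)): balance=$1539.68 total_interest=$139.68
After 7 (withdraw($200)): balance=$1339.68 total_interest=$139.68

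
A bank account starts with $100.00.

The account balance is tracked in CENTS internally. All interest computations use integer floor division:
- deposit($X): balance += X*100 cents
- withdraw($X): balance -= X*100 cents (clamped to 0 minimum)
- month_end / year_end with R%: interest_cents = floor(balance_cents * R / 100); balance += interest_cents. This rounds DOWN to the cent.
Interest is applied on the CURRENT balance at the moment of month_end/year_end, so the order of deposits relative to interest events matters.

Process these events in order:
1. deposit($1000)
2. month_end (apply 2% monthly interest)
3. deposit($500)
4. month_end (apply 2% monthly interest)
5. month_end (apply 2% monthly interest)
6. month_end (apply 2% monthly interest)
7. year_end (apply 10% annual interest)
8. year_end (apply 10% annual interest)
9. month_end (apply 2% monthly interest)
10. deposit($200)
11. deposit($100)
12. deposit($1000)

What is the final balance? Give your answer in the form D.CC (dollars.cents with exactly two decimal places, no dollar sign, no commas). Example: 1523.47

Answer: 3424.37

Derivation:
After 1 (deposit($1000)): balance=$1100.00 total_interest=$0.00
After 2 (month_end (apply 2% monthly interest)): balance=$1122.00 total_interest=$22.00
After 3 (deposit($500)): balance=$1622.00 total_interest=$22.00
After 4 (month_end (apply 2% monthly interest)): balance=$1654.44 total_interest=$54.44
After 5 (month_end (apply 2% monthly interest)): balance=$1687.52 total_interest=$87.52
After 6 (month_end (apply 2% monthly interest)): balance=$1721.27 total_interest=$121.27
After 7 (year_end (apply 10% annual interest)): balance=$1893.39 total_interest=$293.39
After 8 (year_end (apply 10% annual interest)): balance=$2082.72 total_interest=$482.72
After 9 (month_end (apply 2% monthly interest)): balance=$2124.37 total_interest=$524.37
After 10 (deposit($200)): balance=$2324.37 total_interest=$524.37
After 11 (deposit($100)): balance=$2424.37 total_interest=$524.37
After 12 (deposit($1000)): balance=$3424.37 total_interest=$524.37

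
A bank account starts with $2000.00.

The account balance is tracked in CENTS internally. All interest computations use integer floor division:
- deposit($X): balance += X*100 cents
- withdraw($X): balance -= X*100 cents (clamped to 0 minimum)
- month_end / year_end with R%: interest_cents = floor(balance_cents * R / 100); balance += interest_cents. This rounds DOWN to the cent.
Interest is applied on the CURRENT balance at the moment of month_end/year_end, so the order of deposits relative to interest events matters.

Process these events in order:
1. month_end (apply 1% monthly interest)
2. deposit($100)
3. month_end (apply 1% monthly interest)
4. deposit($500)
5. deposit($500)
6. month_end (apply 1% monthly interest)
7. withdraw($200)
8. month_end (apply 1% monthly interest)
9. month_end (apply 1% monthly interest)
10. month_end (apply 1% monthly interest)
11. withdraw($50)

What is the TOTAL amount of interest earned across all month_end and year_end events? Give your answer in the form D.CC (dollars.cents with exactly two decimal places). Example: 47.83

After 1 (month_end (apply 1% monthly interest)): balance=$2020.00 total_interest=$20.00
After 2 (deposit($100)): balance=$2120.00 total_interest=$20.00
After 3 (month_end (apply 1% monthly interest)): balance=$2141.20 total_interest=$41.20
After 4 (deposit($500)): balance=$2641.20 total_interest=$41.20
After 5 (deposit($500)): balance=$3141.20 total_interest=$41.20
After 6 (month_end (apply 1% monthly interest)): balance=$3172.61 total_interest=$72.61
After 7 (withdraw($200)): balance=$2972.61 total_interest=$72.61
After 8 (month_end (apply 1% monthly interest)): balance=$3002.33 total_interest=$102.33
After 9 (month_end (apply 1% monthly interest)): balance=$3032.35 total_interest=$132.35
After 10 (month_end (apply 1% monthly interest)): balance=$3062.67 total_interest=$162.67
After 11 (withdraw($50)): balance=$3012.67 total_interest=$162.67

Answer: 162.67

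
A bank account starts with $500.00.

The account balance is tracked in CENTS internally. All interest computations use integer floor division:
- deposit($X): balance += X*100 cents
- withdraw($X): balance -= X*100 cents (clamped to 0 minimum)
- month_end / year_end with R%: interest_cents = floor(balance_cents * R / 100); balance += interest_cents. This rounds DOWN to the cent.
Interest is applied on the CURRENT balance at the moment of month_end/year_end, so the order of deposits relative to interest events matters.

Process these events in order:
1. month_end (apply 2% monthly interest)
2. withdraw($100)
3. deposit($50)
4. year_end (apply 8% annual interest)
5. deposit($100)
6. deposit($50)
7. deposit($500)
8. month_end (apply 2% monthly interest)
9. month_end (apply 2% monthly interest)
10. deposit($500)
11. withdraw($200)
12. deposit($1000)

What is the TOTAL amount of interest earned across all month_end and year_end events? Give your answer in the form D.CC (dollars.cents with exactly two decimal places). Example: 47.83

After 1 (month_end (apply 2% monthly interest)): balance=$510.00 total_interest=$10.00
After 2 (withdraw($100)): balance=$410.00 total_interest=$10.00
After 3 (deposit($50)): balance=$460.00 total_interest=$10.00
After 4 (year_end (apply 8% annual interest)): balance=$496.80 total_interest=$46.80
After 5 (deposit($100)): balance=$596.80 total_interest=$46.80
After 6 (deposit($50)): balance=$646.80 total_interest=$46.80
After 7 (deposit($500)): balance=$1146.80 total_interest=$46.80
After 8 (month_end (apply 2% monthly interest)): balance=$1169.73 total_interest=$69.73
After 9 (month_end (apply 2% monthly interest)): balance=$1193.12 total_interest=$93.12
After 10 (deposit($500)): balance=$1693.12 total_interest=$93.12
After 11 (withdraw($200)): balance=$1493.12 total_interest=$93.12
After 12 (deposit($1000)): balance=$2493.12 total_interest=$93.12

Answer: 93.12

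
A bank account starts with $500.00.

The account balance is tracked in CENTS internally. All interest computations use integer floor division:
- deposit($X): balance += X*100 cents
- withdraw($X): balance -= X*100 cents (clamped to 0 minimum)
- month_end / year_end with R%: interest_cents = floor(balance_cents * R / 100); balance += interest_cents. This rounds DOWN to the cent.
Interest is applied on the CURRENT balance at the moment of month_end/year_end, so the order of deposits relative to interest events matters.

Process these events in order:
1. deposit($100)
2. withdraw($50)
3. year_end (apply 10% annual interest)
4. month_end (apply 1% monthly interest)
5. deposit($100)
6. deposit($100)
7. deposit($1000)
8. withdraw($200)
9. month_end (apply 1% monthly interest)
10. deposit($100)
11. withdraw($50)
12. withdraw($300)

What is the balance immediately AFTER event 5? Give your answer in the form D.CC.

Answer: 711.05

Derivation:
After 1 (deposit($100)): balance=$600.00 total_interest=$0.00
After 2 (withdraw($50)): balance=$550.00 total_interest=$0.00
After 3 (year_end (apply 10% annual interest)): balance=$605.00 total_interest=$55.00
After 4 (month_end (apply 1% monthly interest)): balance=$611.05 total_interest=$61.05
After 5 (deposit($100)): balance=$711.05 total_interest=$61.05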